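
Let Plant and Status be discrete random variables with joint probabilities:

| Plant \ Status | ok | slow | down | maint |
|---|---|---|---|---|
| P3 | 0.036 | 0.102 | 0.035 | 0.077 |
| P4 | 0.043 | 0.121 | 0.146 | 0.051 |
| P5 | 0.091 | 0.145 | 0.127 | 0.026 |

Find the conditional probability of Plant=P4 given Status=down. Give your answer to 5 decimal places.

P(Status=down) = 0.035 + 0.146 + 0.127 = 0.308.
P(Plant=P4 | Status=down) = 0.146/0.308 = 0.47403.

0.47403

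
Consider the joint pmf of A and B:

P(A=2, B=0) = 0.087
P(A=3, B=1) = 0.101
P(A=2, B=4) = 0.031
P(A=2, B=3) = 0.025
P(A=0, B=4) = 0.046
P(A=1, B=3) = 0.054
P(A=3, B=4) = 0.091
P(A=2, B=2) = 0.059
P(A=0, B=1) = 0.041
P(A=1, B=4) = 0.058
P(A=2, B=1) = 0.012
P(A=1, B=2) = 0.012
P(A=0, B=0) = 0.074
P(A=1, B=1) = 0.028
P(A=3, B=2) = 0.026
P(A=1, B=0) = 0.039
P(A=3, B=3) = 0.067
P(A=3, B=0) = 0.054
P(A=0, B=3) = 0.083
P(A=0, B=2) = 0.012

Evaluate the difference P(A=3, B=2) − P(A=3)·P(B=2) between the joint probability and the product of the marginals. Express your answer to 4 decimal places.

-0.0110

P(A=3) = 0.054 + 0.101 + 0.026 + 0.067 + 0.091 = 0.339.
P(B=2) = 0.012 + 0.012 + 0.059 + 0.026 = 0.109.
P(A=3, B=2) − P(A=3)P(B=2) = 0.026 − 0.339×0.109 = -0.0110.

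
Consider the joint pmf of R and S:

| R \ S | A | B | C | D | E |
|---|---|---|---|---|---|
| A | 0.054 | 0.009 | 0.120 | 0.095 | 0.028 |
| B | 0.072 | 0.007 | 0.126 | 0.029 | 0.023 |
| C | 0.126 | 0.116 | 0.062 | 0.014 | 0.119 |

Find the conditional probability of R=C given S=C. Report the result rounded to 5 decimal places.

0.20130

P(S=C) = 0.120 + 0.126 + 0.062 = 0.308.
P(R=C | S=C) = 0.062/0.308 = 0.20130.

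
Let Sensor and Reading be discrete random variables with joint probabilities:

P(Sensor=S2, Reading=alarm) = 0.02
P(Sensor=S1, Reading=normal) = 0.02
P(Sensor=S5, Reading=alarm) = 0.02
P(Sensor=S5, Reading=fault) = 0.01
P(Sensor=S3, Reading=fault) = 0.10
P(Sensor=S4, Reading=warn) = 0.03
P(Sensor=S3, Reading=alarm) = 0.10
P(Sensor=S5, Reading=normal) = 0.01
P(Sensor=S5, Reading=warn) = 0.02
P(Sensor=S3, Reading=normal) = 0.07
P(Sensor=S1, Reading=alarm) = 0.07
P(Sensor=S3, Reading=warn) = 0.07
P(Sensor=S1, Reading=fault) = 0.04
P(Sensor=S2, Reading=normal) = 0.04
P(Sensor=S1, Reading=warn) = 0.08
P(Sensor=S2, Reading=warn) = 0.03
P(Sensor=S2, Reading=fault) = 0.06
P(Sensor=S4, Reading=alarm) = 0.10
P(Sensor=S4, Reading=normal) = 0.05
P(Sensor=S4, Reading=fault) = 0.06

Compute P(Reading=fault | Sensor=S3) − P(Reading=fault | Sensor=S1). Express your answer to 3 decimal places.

0.104

P(Sensor=S3) = 0.07 + 0.07 + 0.10 + 0.10 = 0.34; P(Reading=fault | Sensor=S3) = 0.10/0.34 = 0.2941.
P(Sensor=S1) = 0.02 + 0.08 + 0.07 + 0.04 = 0.21; P(Reading=fault | Sensor=S1) = 0.04/0.21 = 0.1905.
Difference = 0.104.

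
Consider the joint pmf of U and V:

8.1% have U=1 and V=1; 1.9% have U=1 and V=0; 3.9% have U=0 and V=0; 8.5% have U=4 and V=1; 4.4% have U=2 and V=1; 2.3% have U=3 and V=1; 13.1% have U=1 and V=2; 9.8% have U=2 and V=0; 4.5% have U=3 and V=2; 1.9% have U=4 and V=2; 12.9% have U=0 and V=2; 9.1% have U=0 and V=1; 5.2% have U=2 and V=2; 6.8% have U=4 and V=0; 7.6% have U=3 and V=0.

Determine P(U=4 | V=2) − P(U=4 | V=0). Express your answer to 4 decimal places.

P(V=2) = 0.129 + 0.131 + 0.052 + 0.045 + 0.019 = 0.376; P(U=4 | V=2) = 0.019/0.376 = 0.05053.
P(V=0) = 0.039 + 0.019 + 0.098 + 0.076 + 0.068 = 0.300; P(U=4 | V=0) = 0.068/0.300 = 0.22667.
Difference = -0.1761.

-0.1761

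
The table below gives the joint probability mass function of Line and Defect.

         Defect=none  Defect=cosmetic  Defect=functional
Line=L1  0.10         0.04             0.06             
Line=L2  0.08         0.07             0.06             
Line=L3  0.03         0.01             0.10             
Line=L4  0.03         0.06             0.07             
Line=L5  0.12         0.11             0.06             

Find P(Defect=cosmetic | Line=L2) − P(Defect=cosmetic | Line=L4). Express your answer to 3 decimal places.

-0.042

P(Line=L2) = 0.08 + 0.07 + 0.06 = 0.21; P(Defect=cosmetic | Line=L2) = 0.07/0.21 = 0.3333.
P(Line=L4) = 0.03 + 0.06 + 0.07 = 0.16; P(Defect=cosmetic | Line=L4) = 0.06/0.16 = 0.3750.
Difference = -0.042.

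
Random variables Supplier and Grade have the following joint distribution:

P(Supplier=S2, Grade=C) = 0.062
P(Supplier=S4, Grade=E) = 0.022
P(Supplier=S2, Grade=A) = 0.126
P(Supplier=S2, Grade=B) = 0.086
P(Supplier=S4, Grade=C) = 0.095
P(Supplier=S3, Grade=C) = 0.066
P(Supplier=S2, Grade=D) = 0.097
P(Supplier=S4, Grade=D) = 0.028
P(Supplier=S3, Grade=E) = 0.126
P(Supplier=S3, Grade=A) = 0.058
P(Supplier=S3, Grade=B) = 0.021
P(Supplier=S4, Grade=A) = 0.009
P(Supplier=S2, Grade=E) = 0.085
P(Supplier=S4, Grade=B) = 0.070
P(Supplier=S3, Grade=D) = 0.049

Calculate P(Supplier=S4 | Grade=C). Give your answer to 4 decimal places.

P(Grade=C) = 0.062 + 0.066 + 0.095 = 0.223.
P(Supplier=S4 | Grade=C) = 0.095/0.223 = 0.4260.

0.4260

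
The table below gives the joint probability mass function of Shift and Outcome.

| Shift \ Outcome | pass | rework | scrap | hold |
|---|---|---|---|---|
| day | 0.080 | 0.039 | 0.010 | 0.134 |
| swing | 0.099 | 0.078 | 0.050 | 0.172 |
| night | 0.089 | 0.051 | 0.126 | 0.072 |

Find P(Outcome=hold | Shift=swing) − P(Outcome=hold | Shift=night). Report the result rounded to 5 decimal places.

0.21806

P(Shift=swing) = 0.099 + 0.078 + 0.050 + 0.172 = 0.399; P(Outcome=hold | Shift=swing) = 0.172/0.399 = 0.431078.
P(Shift=night) = 0.089 + 0.051 + 0.126 + 0.072 = 0.338; P(Outcome=hold | Shift=night) = 0.072/0.338 = 0.213018.
Difference = 0.21806.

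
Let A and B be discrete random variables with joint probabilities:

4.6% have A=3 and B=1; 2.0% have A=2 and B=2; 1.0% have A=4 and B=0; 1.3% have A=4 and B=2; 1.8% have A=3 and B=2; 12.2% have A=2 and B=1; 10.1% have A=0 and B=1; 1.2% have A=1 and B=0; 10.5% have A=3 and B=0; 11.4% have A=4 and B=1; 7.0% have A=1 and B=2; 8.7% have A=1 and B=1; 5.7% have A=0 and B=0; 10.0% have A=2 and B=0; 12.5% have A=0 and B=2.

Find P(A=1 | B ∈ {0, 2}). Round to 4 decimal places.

0.1547

P(B=0) = 0.057 + 0.012 + 0.100 + 0.105 + 0.010 = 0.284.
P(B=2) = 0.125 + 0.070 + 0.020 + 0.018 + 0.013 = 0.246.
P(B ∈ {0, 2}) = 0.284 + 0.246 = 0.530; P(A=1, B ∈ {0, 2}) = 0.012 + 0.070 = 0.082.
P(A=1 | B ∈ {0, 2}) = 0.082/0.530 = 0.1547.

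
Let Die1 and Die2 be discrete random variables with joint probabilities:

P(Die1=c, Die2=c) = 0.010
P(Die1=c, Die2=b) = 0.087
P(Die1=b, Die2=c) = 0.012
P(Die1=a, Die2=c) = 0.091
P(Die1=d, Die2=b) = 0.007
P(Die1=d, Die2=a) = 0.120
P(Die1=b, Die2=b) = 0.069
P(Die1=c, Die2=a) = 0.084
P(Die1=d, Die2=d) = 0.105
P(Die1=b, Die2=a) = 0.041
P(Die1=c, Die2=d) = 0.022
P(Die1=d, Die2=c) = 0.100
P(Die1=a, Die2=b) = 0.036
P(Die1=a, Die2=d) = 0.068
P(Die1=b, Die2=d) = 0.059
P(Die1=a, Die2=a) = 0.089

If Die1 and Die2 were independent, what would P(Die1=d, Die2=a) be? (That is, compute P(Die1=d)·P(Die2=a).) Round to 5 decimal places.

P(Die1=d) = 0.120 + 0.007 + 0.100 + 0.105 = 0.332.
P(Die2=a) = 0.089 + 0.041 + 0.084 + 0.120 = 0.334.
Product: 0.332 × 0.334 = 0.11089.

0.11089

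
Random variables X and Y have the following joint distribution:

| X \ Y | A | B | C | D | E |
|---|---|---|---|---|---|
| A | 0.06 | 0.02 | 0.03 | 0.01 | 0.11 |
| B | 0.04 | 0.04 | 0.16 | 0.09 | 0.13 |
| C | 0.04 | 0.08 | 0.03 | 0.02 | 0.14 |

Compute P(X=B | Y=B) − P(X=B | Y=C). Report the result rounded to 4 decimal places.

P(Y=B) = 0.02 + 0.04 + 0.08 = 0.14; P(X=B | Y=B) = 0.04/0.14 = 0.28571.
P(Y=C) = 0.03 + 0.16 + 0.03 = 0.22; P(X=B | Y=C) = 0.16/0.22 = 0.72727.
Difference = -0.4416.

-0.4416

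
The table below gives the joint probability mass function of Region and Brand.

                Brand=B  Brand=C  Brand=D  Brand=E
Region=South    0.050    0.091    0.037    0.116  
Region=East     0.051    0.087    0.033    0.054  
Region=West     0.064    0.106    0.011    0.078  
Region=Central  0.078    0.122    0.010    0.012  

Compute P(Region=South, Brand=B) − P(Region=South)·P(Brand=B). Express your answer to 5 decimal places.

-0.02144

P(Region=South) = 0.050 + 0.091 + 0.037 + 0.116 = 0.294.
P(Brand=B) = 0.050 + 0.051 + 0.064 + 0.078 = 0.243.
P(Region=South, Brand=B) − P(Region=South)P(Brand=B) = 0.050 − 0.294×0.243 = -0.02144.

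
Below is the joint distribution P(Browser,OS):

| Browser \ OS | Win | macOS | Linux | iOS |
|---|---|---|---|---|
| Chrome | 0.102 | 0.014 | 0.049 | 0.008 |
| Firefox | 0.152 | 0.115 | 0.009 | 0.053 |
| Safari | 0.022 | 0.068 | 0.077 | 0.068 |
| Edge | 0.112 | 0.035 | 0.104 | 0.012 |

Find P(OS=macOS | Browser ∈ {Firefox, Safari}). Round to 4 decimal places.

P(Browser=Firefox) = 0.152 + 0.115 + 0.009 + 0.053 = 0.329.
P(Browser=Safari) = 0.022 + 0.068 + 0.077 + 0.068 = 0.235.
P(Browser ∈ {Firefox, Safari}) = 0.329 + 0.235 = 0.564; P(OS=macOS, Browser ∈ {Firefox, Safari}) = 0.115 + 0.068 = 0.183.
P(OS=macOS | Browser ∈ {Firefox, Safari}) = 0.183/0.564 = 0.3245.

0.3245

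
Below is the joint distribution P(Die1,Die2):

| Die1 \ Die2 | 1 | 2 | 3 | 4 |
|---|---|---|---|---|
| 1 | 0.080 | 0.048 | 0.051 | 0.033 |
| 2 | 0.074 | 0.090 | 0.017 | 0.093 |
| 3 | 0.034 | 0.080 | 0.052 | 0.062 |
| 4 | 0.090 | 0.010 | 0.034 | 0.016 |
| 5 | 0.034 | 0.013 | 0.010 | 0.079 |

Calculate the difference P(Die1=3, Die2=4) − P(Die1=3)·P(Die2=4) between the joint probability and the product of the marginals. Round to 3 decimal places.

-0.003

P(Die1=3) = 0.034 + 0.080 + 0.052 + 0.062 = 0.228.
P(Die2=4) = 0.033 + 0.093 + 0.062 + 0.016 + 0.079 = 0.283.
P(Die1=3, Die2=4) − P(Die1=3)P(Die2=4) = 0.062 − 0.228×0.283 = -0.003.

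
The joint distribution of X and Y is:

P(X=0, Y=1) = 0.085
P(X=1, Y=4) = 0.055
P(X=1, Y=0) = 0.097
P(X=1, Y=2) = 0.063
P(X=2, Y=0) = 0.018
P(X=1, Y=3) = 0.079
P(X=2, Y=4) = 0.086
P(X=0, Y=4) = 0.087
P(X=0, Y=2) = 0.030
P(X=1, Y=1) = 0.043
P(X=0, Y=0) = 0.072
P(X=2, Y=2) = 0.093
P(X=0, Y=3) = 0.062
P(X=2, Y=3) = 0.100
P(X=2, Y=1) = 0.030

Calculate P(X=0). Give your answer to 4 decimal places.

P(X=0) = 0.072 + 0.085 + 0.030 + 0.062 + 0.087 = 0.336.

0.3360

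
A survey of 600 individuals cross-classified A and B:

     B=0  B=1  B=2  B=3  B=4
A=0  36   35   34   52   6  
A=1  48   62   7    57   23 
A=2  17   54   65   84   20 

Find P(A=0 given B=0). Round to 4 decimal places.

Total with B=0: 36 + 48 + 17 = 101.
P(A=0 | B=0) = 36/101 = 0.3564.

0.3564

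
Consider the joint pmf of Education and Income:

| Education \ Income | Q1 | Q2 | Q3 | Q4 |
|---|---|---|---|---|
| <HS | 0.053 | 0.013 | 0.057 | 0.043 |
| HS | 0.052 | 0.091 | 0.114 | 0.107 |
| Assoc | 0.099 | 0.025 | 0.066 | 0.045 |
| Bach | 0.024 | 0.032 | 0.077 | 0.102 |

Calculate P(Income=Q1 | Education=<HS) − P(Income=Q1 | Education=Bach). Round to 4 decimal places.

P(Education=<HS) = 0.053 + 0.013 + 0.057 + 0.043 = 0.166; P(Income=Q1 | Education=<HS) = 0.053/0.166 = 0.31928.
P(Education=Bach) = 0.024 + 0.032 + 0.077 + 0.102 = 0.235; P(Income=Q1 | Education=Bach) = 0.024/0.235 = 0.10213.
Difference = 0.2171.

0.2171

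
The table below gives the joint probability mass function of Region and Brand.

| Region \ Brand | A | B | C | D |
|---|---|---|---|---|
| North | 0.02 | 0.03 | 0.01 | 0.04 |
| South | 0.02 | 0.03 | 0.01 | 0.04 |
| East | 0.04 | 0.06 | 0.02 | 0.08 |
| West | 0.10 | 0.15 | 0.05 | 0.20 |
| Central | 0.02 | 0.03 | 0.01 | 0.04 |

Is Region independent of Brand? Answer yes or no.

yes

Every cell satisfies P(Region,Brand) = P(Region)·P(Brand). For instance P(Region=West) = 0.50, P(Brand=B) = 0.30, and 0.50×0.30 = 0.15 matches the joint entry. So Region and Brand are independent.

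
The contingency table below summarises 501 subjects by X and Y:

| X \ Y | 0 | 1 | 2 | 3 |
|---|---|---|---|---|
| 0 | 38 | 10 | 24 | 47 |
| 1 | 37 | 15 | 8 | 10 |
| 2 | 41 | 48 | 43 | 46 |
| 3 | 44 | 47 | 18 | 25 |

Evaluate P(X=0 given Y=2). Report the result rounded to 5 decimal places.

0.25806

Total with Y=2: 24 + 8 + 43 + 18 = 93.
P(X=0 | Y=2) = 24/93 = 0.25806.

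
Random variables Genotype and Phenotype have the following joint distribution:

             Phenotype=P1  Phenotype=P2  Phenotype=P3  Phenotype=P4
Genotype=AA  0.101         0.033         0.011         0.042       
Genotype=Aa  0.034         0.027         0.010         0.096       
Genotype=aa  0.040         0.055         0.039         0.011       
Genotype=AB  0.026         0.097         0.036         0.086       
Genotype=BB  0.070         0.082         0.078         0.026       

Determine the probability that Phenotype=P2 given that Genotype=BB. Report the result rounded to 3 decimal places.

P(Genotype=BB) = 0.070 + 0.082 + 0.078 + 0.026 = 0.256.
P(Phenotype=P2 | Genotype=BB) = 0.082/0.256 = 0.320.

0.320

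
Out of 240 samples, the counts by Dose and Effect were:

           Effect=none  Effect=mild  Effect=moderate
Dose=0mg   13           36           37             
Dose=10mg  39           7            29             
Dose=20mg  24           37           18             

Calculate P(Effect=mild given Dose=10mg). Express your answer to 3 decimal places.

0.093

Total with Dose=10mg: 39 + 7 + 29 = 75.
P(Effect=mild | Dose=10mg) = 7/75 = 0.093.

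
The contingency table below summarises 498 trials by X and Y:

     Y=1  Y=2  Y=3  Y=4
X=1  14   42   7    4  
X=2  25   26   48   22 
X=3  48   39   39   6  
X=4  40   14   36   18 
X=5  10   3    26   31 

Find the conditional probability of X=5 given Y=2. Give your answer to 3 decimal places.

0.024

Total with Y=2: 42 + 26 + 39 + 14 + 3 = 124.
P(X=5 | Y=2) = 3/124 = 0.024.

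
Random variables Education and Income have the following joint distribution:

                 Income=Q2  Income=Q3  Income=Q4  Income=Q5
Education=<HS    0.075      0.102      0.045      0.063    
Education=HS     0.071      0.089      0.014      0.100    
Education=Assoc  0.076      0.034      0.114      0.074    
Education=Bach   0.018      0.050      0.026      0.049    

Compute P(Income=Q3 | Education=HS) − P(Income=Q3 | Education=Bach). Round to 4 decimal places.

P(Education=HS) = 0.071 + 0.089 + 0.014 + 0.100 = 0.274; P(Income=Q3 | Education=HS) = 0.089/0.274 = 0.32482.
P(Education=Bach) = 0.018 + 0.050 + 0.026 + 0.049 = 0.143; P(Income=Q3 | Education=Bach) = 0.050/0.143 = 0.34965.
Difference = -0.0248.

-0.0248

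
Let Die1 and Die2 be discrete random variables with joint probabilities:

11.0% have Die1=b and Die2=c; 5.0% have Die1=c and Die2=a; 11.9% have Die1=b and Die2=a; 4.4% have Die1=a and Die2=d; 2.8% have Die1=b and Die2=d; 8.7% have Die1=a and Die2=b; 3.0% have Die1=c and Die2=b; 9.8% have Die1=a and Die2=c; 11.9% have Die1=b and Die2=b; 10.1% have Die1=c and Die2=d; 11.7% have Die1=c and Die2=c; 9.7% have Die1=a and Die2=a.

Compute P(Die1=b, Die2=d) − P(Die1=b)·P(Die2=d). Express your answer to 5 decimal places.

P(Die1=b) = 0.119 + 0.119 + 0.110 + 0.028 = 0.376.
P(Die2=d) = 0.044 + 0.028 + 0.101 = 0.173.
P(Die1=b, Die2=d) − P(Die1=b)P(Die2=d) = 0.028 − 0.376×0.173 = -0.03705.

-0.03705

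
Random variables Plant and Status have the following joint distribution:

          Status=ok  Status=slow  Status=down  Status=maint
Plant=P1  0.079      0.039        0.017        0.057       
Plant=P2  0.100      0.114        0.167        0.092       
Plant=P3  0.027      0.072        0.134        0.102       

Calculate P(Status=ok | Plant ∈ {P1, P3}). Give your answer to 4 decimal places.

P(Plant=P1) = 0.079 + 0.039 + 0.017 + 0.057 = 0.192.
P(Plant=P3) = 0.027 + 0.072 + 0.134 + 0.102 = 0.335.
P(Plant ∈ {P1, P3}) = 0.192 + 0.335 = 0.527; P(Status=ok, Plant ∈ {P1, P3}) = 0.079 + 0.027 = 0.106.
P(Status=ok | Plant ∈ {P1, P3}) = 0.106/0.527 = 0.2011.

0.2011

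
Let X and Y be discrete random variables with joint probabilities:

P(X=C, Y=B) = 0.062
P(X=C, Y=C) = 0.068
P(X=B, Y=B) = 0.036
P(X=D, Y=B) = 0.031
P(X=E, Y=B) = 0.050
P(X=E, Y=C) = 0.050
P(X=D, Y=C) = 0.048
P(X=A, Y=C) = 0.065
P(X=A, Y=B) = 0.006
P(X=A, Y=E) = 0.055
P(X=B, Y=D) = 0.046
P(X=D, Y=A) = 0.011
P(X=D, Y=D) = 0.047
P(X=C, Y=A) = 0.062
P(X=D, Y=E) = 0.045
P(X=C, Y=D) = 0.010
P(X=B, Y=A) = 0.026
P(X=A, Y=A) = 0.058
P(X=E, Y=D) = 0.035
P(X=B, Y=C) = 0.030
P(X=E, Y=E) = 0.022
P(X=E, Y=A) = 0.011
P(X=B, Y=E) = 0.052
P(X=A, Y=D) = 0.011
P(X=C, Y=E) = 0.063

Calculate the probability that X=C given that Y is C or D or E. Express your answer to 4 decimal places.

0.2179

P(Y=C) = 0.065 + 0.030 + 0.068 + 0.048 + 0.050 = 0.261.
P(Y=D) = 0.011 + 0.046 + 0.010 + 0.047 + 0.035 = 0.149.
P(Y=E) = 0.055 + 0.052 + 0.063 + 0.045 + 0.022 = 0.237.
P(Y ∈ {C, D, E}) = 0.261 + 0.149 + 0.237 = 0.647; P(X=C, Y ∈ {C, D, E}) = 0.068 + 0.010 + 0.063 = 0.141.
P(X=C | Y ∈ {C, D, E}) = 0.141/0.647 = 0.2179.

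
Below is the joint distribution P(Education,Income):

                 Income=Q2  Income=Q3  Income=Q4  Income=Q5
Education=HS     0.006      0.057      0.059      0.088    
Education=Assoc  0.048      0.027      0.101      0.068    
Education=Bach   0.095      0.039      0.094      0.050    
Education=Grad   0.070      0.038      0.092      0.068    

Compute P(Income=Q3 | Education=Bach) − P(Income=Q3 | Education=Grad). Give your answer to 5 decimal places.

P(Education=Bach) = 0.095 + 0.039 + 0.094 + 0.050 = 0.278; P(Income=Q3 | Education=Bach) = 0.039/0.278 = 0.140288.
P(Education=Grad) = 0.070 + 0.038 + 0.092 + 0.068 = 0.268; P(Income=Q3 | Education=Grad) = 0.038/0.268 = 0.141791.
Difference = -0.00150.

-0.00150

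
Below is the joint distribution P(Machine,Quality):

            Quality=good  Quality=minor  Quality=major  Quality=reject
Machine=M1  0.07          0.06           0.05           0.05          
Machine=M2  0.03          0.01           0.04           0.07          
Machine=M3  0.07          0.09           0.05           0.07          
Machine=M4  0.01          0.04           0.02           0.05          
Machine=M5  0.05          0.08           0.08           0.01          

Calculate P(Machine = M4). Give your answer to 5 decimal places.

0.12000

P(Machine=M4) = 0.01 + 0.04 + 0.02 + 0.05 = 0.12.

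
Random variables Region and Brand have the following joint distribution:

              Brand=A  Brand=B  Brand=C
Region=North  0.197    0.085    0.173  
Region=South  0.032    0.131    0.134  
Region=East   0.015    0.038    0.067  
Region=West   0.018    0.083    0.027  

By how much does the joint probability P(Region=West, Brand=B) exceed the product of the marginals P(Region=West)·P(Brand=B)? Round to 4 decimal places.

0.0399

P(Region=West) = 0.018 + 0.083 + 0.027 = 0.128.
P(Brand=B) = 0.085 + 0.131 + 0.038 + 0.083 = 0.337.
P(Region=West, Brand=B) − P(Region=West)P(Brand=B) = 0.083 − 0.128×0.337 = 0.0399.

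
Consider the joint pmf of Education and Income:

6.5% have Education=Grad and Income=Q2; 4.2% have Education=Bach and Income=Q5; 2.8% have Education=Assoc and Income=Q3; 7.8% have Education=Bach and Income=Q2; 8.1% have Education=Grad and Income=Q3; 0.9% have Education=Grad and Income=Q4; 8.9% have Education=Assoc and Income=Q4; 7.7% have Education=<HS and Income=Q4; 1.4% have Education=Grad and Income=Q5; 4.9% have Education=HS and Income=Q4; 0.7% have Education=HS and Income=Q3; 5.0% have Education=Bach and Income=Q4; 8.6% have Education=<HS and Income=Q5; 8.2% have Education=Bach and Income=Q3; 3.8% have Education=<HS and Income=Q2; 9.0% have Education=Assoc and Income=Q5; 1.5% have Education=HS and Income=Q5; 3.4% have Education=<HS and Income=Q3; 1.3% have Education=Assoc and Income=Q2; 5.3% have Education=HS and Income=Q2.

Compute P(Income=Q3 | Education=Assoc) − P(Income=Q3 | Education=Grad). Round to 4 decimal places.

P(Education=Assoc) = 0.013 + 0.028 + 0.089 + 0.090 = 0.220; P(Income=Q3 | Education=Assoc) = 0.028/0.220 = 0.12727.
P(Education=Grad) = 0.065 + 0.081 + 0.009 + 0.014 = 0.169; P(Income=Q3 | Education=Grad) = 0.081/0.169 = 0.47929.
Difference = -0.3520.

-0.3520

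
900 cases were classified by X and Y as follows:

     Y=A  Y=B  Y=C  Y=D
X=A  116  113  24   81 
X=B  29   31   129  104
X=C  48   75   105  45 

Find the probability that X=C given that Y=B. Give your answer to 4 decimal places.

Total with Y=B: 113 + 31 + 75 = 219.
P(X=C | Y=B) = 75/219 = 0.3425.

0.3425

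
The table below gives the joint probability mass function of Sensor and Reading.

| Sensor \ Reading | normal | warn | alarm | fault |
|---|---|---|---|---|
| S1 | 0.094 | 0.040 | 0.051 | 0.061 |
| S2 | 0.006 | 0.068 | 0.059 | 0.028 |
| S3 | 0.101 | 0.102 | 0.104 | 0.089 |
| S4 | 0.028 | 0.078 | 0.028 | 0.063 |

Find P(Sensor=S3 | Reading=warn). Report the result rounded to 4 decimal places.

P(Reading=warn) = 0.040 + 0.068 + 0.102 + 0.078 = 0.288.
P(Sensor=S3 | Reading=warn) = 0.102/0.288 = 0.3542.

0.3542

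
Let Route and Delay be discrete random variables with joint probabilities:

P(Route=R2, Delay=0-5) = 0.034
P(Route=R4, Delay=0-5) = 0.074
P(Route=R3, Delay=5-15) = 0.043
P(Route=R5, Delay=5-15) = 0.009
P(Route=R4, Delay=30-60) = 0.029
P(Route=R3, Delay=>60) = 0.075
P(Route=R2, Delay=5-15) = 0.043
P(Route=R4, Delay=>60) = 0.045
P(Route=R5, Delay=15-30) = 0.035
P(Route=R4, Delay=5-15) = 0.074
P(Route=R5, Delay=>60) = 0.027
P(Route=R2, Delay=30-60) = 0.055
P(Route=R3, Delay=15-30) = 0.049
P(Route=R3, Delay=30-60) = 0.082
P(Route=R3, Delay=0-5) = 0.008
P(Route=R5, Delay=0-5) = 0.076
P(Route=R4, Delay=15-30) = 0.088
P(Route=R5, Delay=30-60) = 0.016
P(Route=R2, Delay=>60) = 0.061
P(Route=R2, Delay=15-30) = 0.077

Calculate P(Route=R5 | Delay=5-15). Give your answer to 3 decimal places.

0.053

P(Delay=5-15) = 0.043 + 0.043 + 0.074 + 0.009 = 0.169.
P(Route=R5 | Delay=5-15) = 0.009/0.169 = 0.053.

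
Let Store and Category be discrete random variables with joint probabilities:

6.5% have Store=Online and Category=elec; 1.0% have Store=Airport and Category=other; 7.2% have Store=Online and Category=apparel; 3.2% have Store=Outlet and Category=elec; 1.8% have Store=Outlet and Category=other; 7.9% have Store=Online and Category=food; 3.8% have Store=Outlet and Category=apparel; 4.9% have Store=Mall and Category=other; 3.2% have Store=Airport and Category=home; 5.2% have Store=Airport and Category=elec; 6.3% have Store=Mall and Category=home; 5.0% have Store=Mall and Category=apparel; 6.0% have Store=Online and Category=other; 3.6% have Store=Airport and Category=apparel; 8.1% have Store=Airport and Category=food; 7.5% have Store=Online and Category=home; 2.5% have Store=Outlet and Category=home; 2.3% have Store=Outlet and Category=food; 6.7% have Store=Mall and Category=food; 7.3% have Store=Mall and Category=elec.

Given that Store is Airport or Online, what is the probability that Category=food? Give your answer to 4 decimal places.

P(Store=Airport) = 0.081 + 0.036 + 0.052 + 0.032 + 0.010 = 0.211.
P(Store=Online) = 0.079 + 0.072 + 0.065 + 0.075 + 0.060 = 0.351.
P(Store ∈ {Airport, Online}) = 0.211 + 0.351 = 0.562; P(Category=food, Store ∈ {Airport, Online}) = 0.081 + 0.079 = 0.160.
P(Category=food | Store ∈ {Airport, Online}) = 0.160/0.562 = 0.2847.

0.2847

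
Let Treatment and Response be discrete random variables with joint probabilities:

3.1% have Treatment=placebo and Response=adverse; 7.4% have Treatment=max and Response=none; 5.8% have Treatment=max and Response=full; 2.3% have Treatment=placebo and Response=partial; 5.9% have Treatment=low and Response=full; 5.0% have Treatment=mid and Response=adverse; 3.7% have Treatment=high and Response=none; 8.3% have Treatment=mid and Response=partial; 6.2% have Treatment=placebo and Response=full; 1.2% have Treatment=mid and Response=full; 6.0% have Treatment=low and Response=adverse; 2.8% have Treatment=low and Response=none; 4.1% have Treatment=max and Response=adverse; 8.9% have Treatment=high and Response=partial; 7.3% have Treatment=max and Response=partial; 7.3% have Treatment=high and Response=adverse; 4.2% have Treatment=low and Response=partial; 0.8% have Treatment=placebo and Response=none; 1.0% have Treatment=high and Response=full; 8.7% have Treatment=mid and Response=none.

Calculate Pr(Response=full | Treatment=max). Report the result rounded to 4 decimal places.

P(Treatment=max) = 0.074 + 0.073 + 0.058 + 0.041 = 0.246.
P(Response=full | Treatment=max) = 0.058/0.246 = 0.2358.

0.2358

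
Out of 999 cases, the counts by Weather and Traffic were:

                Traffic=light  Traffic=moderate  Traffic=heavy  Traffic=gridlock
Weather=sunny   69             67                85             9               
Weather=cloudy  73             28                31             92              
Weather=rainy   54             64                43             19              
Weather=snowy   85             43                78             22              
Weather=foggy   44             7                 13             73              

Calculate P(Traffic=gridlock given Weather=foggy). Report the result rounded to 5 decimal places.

Total with Weather=foggy: 44 + 7 + 13 + 73 = 137.
P(Traffic=gridlock | Weather=foggy) = 73/137 = 0.53285.

0.53285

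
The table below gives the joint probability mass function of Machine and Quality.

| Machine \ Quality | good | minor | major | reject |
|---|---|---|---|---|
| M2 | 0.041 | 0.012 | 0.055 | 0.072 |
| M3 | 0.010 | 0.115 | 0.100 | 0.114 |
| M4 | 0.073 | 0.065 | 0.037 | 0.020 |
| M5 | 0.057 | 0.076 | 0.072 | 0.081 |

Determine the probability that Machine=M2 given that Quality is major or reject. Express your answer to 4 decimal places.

P(Quality=major) = 0.055 + 0.100 + 0.037 + 0.072 = 0.264.
P(Quality=reject) = 0.072 + 0.114 + 0.020 + 0.081 = 0.287.
P(Quality ∈ {major, reject}) = 0.264 + 0.287 = 0.551; P(Machine=M2, Quality ∈ {major, reject}) = 0.055 + 0.072 = 0.127.
P(Machine=M2 | Quality ∈ {major, reject}) = 0.127/0.551 = 0.2305.

0.2305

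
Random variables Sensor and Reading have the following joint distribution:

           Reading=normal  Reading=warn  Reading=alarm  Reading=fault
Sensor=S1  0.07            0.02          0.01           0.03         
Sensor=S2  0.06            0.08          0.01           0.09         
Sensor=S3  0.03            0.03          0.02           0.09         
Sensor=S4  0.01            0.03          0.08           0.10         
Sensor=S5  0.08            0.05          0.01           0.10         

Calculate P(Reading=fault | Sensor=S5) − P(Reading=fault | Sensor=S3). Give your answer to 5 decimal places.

P(Sensor=S5) = 0.08 + 0.05 + 0.01 + 0.10 = 0.24; P(Reading=fault | Sensor=S5) = 0.10/0.24 = 0.416667.
P(Sensor=S3) = 0.03 + 0.03 + 0.02 + 0.09 = 0.17; P(Reading=fault | Sensor=S3) = 0.09/0.17 = 0.529412.
Difference = -0.11275.

-0.11275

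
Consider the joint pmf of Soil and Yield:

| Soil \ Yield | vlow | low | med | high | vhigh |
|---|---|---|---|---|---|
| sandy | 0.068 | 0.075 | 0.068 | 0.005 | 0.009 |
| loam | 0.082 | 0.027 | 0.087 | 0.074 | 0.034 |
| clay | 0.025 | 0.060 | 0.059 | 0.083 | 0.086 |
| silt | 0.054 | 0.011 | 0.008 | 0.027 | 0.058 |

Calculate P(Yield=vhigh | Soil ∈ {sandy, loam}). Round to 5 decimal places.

P(Soil=sandy) = 0.068 + 0.075 + 0.068 + 0.005 + 0.009 = 0.225.
P(Soil=loam) = 0.082 + 0.027 + 0.087 + 0.074 + 0.034 = 0.304.
P(Soil ∈ {sandy, loam}) = 0.225 + 0.304 = 0.529; P(Yield=vhigh, Soil ∈ {sandy, loam}) = 0.009 + 0.034 = 0.043.
P(Yield=vhigh | Soil ∈ {sandy, loam}) = 0.043/0.529 = 0.08129.

0.08129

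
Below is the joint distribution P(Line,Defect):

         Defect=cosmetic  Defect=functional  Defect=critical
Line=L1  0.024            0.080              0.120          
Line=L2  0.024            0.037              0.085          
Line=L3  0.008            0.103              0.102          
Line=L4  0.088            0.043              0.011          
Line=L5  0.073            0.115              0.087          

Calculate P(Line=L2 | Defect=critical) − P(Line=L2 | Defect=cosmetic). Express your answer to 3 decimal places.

P(Defect=critical) = 0.120 + 0.085 + 0.102 + 0.011 + 0.087 = 0.405; P(Line=L2 | Defect=critical) = 0.085/0.405 = 0.2099.
P(Defect=cosmetic) = 0.024 + 0.024 + 0.008 + 0.088 + 0.073 = 0.217; P(Line=L2 | Defect=cosmetic) = 0.024/0.217 = 0.1106.
Difference = 0.099.

0.099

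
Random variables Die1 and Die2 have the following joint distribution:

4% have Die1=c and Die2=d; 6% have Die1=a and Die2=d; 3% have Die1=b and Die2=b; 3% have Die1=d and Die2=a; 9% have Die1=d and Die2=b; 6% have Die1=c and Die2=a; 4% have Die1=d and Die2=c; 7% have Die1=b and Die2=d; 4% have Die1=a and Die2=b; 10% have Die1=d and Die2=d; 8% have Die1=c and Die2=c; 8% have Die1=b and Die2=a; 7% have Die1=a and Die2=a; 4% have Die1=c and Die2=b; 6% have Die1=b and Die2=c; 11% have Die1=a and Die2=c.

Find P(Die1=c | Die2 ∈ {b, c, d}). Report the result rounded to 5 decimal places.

P(Die2=b) = 0.04 + 0.03 + 0.04 + 0.09 = 0.20.
P(Die2=c) = 0.11 + 0.06 + 0.08 + 0.04 = 0.29.
P(Die2=d) = 0.06 + 0.07 + 0.04 + 0.10 = 0.27.
P(Die2 ∈ {b, c, d}) = 0.20 + 0.29 + 0.27 = 0.76; P(Die1=c, Die2 ∈ {b, c, d}) = 0.04 + 0.08 + 0.04 = 0.16.
P(Die1=c | Die2 ∈ {b, c, d}) = 0.16/0.76 = 0.21053.

0.21053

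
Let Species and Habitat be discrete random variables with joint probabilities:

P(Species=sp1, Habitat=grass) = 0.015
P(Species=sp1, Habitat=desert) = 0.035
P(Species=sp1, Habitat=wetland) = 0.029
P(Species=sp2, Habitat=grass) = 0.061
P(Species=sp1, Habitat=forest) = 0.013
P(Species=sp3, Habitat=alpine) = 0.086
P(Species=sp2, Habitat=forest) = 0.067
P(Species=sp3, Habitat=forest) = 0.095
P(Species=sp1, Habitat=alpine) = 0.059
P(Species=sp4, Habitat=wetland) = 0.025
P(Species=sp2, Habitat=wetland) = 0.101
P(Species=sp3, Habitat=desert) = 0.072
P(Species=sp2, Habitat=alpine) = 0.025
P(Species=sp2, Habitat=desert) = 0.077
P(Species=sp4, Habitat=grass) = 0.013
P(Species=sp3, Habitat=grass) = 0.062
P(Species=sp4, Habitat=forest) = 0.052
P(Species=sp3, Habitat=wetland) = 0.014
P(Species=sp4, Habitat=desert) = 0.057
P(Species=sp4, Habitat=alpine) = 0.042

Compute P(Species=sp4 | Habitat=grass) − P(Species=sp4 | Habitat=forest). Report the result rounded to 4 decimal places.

-0.1430

P(Habitat=grass) = 0.015 + 0.061 + 0.062 + 0.013 = 0.151; P(Species=sp4 | Habitat=grass) = 0.013/0.151 = 0.08609.
P(Habitat=forest) = 0.013 + 0.067 + 0.095 + 0.052 = 0.227; P(Species=sp4 | Habitat=forest) = 0.052/0.227 = 0.22907.
Difference = -0.1430.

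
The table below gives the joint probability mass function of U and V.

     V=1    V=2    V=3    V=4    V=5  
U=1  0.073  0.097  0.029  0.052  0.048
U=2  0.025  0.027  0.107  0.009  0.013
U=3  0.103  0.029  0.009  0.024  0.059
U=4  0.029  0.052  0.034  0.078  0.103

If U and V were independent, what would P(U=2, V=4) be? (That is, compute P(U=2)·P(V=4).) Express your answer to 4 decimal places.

0.0295

P(U=2) = 0.025 + 0.027 + 0.107 + 0.009 + 0.013 = 0.181.
P(V=4) = 0.052 + 0.009 + 0.024 + 0.078 = 0.163.
Product: 0.181 × 0.163 = 0.0295.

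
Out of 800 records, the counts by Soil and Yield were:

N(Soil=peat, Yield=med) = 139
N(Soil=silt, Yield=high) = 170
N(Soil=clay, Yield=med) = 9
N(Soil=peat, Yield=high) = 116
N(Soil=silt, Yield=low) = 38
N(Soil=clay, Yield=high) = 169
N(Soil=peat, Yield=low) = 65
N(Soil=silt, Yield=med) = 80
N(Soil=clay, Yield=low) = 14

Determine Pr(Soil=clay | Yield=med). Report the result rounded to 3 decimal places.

0.039

Total with Yield=med: 9 + 80 + 139 = 228.
P(Soil=clay | Yield=med) = 9/228 = 0.039.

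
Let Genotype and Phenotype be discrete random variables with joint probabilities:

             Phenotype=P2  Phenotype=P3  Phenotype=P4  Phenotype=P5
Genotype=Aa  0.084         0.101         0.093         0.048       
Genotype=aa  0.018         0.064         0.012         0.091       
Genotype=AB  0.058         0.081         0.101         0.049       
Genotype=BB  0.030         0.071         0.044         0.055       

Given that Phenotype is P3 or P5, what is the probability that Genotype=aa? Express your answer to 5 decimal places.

0.27679

P(Phenotype=P3) = 0.101 + 0.064 + 0.081 + 0.071 = 0.317.
P(Phenotype=P5) = 0.048 + 0.091 + 0.049 + 0.055 = 0.243.
P(Phenotype ∈ {P3, P5}) = 0.317 + 0.243 = 0.560; P(Genotype=aa, Phenotype ∈ {P3, P5}) = 0.064 + 0.091 = 0.155.
P(Genotype=aa | Phenotype ∈ {P3, P5}) = 0.155/0.560 = 0.27679.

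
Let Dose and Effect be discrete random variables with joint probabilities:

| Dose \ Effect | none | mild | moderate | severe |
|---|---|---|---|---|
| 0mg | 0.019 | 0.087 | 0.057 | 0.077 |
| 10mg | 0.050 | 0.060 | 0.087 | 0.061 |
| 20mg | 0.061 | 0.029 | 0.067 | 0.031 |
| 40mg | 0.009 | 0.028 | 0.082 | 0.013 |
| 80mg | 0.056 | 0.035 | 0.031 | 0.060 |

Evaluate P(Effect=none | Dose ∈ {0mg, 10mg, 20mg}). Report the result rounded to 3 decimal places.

P(Dose=0mg) = 0.019 + 0.087 + 0.057 + 0.077 = 0.240.
P(Dose=10mg) = 0.050 + 0.060 + 0.087 + 0.061 = 0.258.
P(Dose=20mg) = 0.061 + 0.029 + 0.067 + 0.031 = 0.188.
P(Dose ∈ {0mg, 10mg, 20mg}) = 0.240 + 0.258 + 0.188 = 0.686; P(Effect=none, Dose ∈ {0mg, 10mg, 20mg}) = 0.019 + 0.050 + 0.061 = 0.130.
P(Effect=none | Dose ∈ {0mg, 10mg, 20mg}) = 0.130/0.686 = 0.190.

0.190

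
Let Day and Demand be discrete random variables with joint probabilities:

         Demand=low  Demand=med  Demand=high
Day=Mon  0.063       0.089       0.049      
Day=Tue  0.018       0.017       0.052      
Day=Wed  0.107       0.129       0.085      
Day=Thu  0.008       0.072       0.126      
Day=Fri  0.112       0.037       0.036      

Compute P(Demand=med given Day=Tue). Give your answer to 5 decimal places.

P(Day=Tue) = 0.018 + 0.017 + 0.052 = 0.087.
P(Demand=med | Day=Tue) = 0.017/0.087 = 0.19540.

0.19540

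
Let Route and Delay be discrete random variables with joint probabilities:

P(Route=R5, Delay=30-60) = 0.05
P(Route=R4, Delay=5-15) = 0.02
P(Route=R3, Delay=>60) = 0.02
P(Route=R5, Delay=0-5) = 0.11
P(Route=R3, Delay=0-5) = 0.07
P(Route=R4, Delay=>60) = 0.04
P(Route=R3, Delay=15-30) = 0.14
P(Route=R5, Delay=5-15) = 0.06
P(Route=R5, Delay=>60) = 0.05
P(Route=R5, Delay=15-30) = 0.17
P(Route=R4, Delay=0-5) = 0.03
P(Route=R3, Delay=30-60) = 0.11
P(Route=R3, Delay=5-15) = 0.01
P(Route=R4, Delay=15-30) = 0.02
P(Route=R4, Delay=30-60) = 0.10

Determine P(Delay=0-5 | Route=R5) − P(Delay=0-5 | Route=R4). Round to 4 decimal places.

0.1071

P(Route=R5) = 0.11 + 0.06 + 0.17 + 0.05 + 0.05 = 0.44; P(Delay=0-5 | Route=R5) = 0.11/0.44 = 0.25000.
P(Route=R4) = 0.03 + 0.02 + 0.02 + 0.10 + 0.04 = 0.21; P(Delay=0-5 | Route=R4) = 0.03/0.21 = 0.14286.
Difference = 0.1071.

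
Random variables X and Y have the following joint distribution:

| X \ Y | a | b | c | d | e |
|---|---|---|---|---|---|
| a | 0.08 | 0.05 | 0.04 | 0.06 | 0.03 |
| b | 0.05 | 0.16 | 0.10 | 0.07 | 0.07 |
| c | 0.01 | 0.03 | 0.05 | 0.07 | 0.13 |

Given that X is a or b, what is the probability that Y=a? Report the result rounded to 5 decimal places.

P(X=a) = 0.08 + 0.05 + 0.04 + 0.06 + 0.03 = 0.26.
P(X=b) = 0.05 + 0.16 + 0.10 + 0.07 + 0.07 = 0.45.
P(X ∈ {a, b}) = 0.26 + 0.45 = 0.71; P(Y=a, X ∈ {a, b}) = 0.08 + 0.05 = 0.13.
P(Y=a | X ∈ {a, b}) = 0.13/0.71 = 0.18310.

0.18310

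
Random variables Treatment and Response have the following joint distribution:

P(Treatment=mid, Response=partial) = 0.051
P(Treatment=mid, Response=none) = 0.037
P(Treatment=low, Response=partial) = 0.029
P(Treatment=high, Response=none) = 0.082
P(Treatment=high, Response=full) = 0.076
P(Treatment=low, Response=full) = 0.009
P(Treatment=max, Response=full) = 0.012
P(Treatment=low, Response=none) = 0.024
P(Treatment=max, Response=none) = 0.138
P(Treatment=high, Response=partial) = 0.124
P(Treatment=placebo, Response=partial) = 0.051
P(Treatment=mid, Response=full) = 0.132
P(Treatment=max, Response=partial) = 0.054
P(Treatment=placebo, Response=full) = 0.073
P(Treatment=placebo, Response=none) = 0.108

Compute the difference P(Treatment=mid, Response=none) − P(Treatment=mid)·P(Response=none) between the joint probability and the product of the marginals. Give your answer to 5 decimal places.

P(Treatment=mid) = 0.037 + 0.051 + 0.132 = 0.220.
P(Response=none) = 0.108 + 0.024 + 0.037 + 0.082 + 0.138 = 0.389.
P(Treatment=mid, Response=none) − P(Treatment=mid)P(Response=none) = 0.037 − 0.220×0.389 = -0.04858.

-0.04858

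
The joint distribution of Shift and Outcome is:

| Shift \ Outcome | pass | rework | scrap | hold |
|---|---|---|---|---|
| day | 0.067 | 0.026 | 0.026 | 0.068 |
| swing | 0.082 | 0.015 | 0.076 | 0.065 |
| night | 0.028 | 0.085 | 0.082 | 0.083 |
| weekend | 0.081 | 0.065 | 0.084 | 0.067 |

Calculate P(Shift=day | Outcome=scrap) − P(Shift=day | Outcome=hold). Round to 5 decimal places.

P(Outcome=scrap) = 0.026 + 0.076 + 0.082 + 0.084 = 0.268; P(Shift=day | Outcome=scrap) = 0.026/0.268 = 0.097015.
P(Outcome=hold) = 0.068 + 0.065 + 0.083 + 0.067 = 0.283; P(Shift=day | Outcome=hold) = 0.068/0.283 = 0.240283.
Difference = -0.14327.

-0.14327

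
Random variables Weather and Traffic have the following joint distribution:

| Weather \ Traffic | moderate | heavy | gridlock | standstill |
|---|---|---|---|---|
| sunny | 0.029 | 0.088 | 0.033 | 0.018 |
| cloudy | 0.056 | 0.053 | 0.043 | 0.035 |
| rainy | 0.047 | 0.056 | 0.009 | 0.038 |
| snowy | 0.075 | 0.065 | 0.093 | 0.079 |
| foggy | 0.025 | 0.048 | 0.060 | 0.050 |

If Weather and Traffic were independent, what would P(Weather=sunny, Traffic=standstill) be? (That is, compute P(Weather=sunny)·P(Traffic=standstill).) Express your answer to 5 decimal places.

P(Weather=sunny) = 0.029 + 0.088 + 0.033 + 0.018 = 0.168.
P(Traffic=standstill) = 0.018 + 0.035 + 0.038 + 0.079 + 0.050 = 0.220.
Product: 0.168 × 0.220 = 0.03696.

0.03696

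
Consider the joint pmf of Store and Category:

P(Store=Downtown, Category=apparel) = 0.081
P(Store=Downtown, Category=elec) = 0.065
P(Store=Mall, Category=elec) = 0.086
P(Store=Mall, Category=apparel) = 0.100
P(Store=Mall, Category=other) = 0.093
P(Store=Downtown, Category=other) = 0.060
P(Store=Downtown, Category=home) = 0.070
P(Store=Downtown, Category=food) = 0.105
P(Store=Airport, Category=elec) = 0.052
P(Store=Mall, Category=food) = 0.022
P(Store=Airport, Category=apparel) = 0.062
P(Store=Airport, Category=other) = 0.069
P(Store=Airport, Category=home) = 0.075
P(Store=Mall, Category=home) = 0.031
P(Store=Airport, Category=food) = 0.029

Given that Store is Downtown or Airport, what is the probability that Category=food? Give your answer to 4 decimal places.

P(Store=Downtown) = 0.105 + 0.081 + 0.065 + 0.070 + 0.060 = 0.381.
P(Store=Airport) = 0.029 + 0.062 + 0.052 + 0.075 + 0.069 = 0.287.
P(Store ∈ {Downtown, Airport}) = 0.381 + 0.287 = 0.668; P(Category=food, Store ∈ {Downtown, Airport}) = 0.105 + 0.029 = 0.134.
P(Category=food | Store ∈ {Downtown, Airport}) = 0.134/0.668 = 0.2006.

0.2006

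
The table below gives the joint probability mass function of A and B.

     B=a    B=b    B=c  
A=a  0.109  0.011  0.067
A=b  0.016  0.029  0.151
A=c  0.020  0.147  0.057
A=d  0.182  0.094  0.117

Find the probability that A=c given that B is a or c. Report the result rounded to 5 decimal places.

P(B=a) = 0.109 + 0.016 + 0.020 + 0.182 = 0.327.
P(B=c) = 0.067 + 0.151 + 0.057 + 0.117 = 0.392.
P(B ∈ {a, c}) = 0.327 + 0.392 = 0.719; P(A=c, B ∈ {a, c}) = 0.020 + 0.057 = 0.077.
P(A=c | B ∈ {a, c}) = 0.077/0.719 = 0.10709.

0.10709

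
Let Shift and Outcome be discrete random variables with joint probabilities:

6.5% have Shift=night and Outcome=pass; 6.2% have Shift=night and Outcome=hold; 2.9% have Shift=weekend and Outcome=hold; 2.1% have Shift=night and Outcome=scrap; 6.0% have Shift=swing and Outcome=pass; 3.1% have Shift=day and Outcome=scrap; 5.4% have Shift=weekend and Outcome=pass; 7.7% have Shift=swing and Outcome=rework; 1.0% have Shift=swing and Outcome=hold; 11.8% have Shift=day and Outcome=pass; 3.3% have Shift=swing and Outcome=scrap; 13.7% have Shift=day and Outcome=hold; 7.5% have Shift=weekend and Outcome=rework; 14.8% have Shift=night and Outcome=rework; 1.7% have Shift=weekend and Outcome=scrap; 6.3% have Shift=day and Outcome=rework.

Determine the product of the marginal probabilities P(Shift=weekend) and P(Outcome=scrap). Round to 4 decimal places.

0.0179

P(Shift=weekend) = 0.054 + 0.075 + 0.017 + 0.029 = 0.175.
P(Outcome=scrap) = 0.031 + 0.033 + 0.021 + 0.017 = 0.102.
Product: 0.175 × 0.102 = 0.0179.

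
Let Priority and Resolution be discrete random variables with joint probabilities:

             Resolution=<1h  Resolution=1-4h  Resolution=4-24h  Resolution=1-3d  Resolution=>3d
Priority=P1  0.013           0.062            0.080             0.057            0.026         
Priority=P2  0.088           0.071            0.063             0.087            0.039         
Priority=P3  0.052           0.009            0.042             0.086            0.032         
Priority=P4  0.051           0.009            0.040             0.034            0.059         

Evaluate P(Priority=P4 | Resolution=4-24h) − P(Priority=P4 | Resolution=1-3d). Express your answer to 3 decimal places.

0.049

P(Resolution=4-24h) = 0.080 + 0.063 + 0.042 + 0.040 = 0.225; P(Priority=P4 | Resolution=4-24h) = 0.040/0.225 = 0.1778.
P(Resolution=1-3d) = 0.057 + 0.087 + 0.086 + 0.034 = 0.264; P(Priority=P4 | Resolution=1-3d) = 0.034/0.264 = 0.1288.
Difference = 0.049.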